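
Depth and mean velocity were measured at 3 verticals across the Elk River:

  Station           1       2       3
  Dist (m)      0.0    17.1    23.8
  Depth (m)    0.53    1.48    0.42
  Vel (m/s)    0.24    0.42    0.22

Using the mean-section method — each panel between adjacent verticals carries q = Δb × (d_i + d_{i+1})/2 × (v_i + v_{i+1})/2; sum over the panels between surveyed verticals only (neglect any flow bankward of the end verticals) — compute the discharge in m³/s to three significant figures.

7.71 m³/s

Panel 1-2: Δb = 17.1 m, d̄ = (0.53+1.48)/2 = 1.005, v̄ = (0.24+0.42)/2 = 0.33 → q = 17.1×1.005×0.33 = 5.671 m³/s
Panel 2-3: Δb = 6.7 m, d̄ = (1.48+0.42)/2 = 0.95, v̄ = (0.42+0.22)/2 = 0.32 → q = 6.7×0.95×0.32 = 2.037 m³/s
Q = Σ q = 7.708 m³/s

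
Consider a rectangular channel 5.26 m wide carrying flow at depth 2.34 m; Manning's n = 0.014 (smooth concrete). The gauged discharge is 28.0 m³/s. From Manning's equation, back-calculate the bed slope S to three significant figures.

0.000763

A = b·y = 5.26 × 2.34 = 12.31 m²
P = b + 2y = 5.26 + 2×2.34 = 9.940 m
R = A/P = 12.31/9.940 = 1.238 m
S = (Q·n / (1·A·R^(2/3)))² = (28.0×0.014 / (1×12.31×1.153))² = 0.0007628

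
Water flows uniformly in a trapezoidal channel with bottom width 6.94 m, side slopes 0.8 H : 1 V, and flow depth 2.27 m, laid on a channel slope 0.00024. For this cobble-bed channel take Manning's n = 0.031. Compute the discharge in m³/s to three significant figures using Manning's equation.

13.4 m³/s

A = (b + z·y)·y = (6.94 + 0.8×2.27)×2.27 = 19.88 m²
P = b + 2y√(1+z²) = 6.94 + 2×2.27×√(1+0.8²) = 12.75 m
R = A/P = 19.88/12.75 = 1.558 m
Q = (1/n)·A·R^(2/3)·S^(1/2) = (1/0.031) × 19.88 × 1.558^(2/3) × 0.00024^(1/2) = 13.35 m³/s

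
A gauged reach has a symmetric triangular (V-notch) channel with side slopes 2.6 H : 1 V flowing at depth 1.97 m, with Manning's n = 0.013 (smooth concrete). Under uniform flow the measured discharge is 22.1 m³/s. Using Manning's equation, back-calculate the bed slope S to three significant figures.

0.000907

A = z·y² = 2.6×1.97² = 10.09 m²
P = 2y√(1+z²) = 2×1.97×√(1+2.6²) = 10.98 m
R = A/P = 10.09/10.98 = 0.9193 m
S = (Q·n / (1·A·R^(2/3)))² = (22.1×0.013 / (1×10.09×0.9455))² = 0.0009069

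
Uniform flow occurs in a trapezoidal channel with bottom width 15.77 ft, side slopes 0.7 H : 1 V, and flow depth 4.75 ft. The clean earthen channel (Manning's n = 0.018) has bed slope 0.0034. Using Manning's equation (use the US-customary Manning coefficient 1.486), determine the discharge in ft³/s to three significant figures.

971 ft³/s

A = (b + z·y)·y = (15.77 + 0.7×4.75)×4.75 = 90.70 ft²
P = b + 2y√(1+z²) = 15.77 + 2×4.75×√(1+0.7²) = 27.37 ft
R = A/P = 90.70/27.37 = 3.314 ft
Q = (1.486/n)·A·R^(2/3)·S^(1/2) = (1.486/0.018) × 90.70 × 3.314^(2/3) × 0.0034^(1/2) = 970.6 ft³/s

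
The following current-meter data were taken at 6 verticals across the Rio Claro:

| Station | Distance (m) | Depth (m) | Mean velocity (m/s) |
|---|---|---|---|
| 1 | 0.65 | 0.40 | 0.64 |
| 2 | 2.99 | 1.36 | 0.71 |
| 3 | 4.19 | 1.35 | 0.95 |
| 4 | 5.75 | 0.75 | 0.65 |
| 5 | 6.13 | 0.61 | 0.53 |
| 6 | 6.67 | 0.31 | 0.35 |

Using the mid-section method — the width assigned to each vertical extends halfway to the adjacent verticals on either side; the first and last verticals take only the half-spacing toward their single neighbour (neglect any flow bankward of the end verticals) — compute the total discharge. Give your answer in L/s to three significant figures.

w_1 = (2.99 − 0.65)/2 = 1.17 m; q_1 = 0.64 × 0.40 × 1.17 = 0.2995 m³/s
w_2 = (4.19 − 0.65)/2 = 1.77 m; q_2 = 0.71 × 1.36 × 1.77 = 1.709 m³/s
w_3 = (5.75 − 2.99)/2 = 1.38 m; q_3 = 0.95 × 1.35 × 1.38 = 1.770 m³/s
w_4 = (6.13 − 4.19)/2 = 0.97 m; q_4 = 0.65 × 0.75 × 0.97 = 0.4729 m³/s
w_5 = (6.67 − 5.75)/2 = 0.46 m; q_5 = 0.53 × 0.61 × 0.46 = 0.1487 m³/s
w_6 = (6.67 − 6.13)/2 = 0.27 m; q_6 = 0.35 × 0.31 × 0.27 = 0.02930 m³/s
Q = Σ qᵢ = 4.429 m³/s
= 4.429 × 1000 = 4429 L/s

4430 L/s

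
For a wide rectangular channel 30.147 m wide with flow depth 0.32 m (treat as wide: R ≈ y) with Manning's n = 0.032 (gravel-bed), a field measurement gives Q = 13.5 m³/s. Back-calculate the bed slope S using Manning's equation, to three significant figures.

A = b·y = 30.147 × 0.32 = 9.647 m²
Wide channel: R ≈ y = 0.32 m
S = (Q·n / (1·A·R^(2/3)))² = (13.5×0.032 / (1×9.647×0.4678))² = 0.009162

0.00916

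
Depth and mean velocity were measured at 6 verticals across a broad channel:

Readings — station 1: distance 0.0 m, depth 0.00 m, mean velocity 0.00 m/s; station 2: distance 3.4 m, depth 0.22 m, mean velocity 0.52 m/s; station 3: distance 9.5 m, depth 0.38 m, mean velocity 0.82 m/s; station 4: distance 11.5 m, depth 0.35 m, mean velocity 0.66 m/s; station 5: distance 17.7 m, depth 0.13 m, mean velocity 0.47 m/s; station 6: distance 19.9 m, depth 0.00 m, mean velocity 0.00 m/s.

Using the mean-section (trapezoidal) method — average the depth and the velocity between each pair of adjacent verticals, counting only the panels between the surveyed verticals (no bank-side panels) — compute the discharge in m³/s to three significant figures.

Panel 1-2: Δb = 3.4 m, d̄ = (0.00+0.22)/2 = 0.11, v̄ = (0.00+0.52)/2 = 0.26 → q = 3.4×0.11×0.26 = 0.09724 m³/s
Panel 2-3: Δb = 6.1 m, d̄ = (0.22+0.38)/2 = 0.3, v̄ = (0.52+0.82)/2 = 0.67 → q = 6.1×0.3×0.67 = 1.226 m³/s
Panel 3-4: Δb = 2 m, d̄ = (0.38+0.35)/2 = 0.365, v̄ = (0.82+0.66)/2 = 0.74 → q = 2×0.365×0.74 = 0.5402 m³/s
Panel 4-5: Δb = 6.2 m, d̄ = (0.35+0.13)/2 = 0.24, v̄ = (0.66+0.47)/2 = 0.565 → q = 6.2×0.24×0.565 = 0.8407 m³/s
Panel 5-6: Δb = 2.2 m, d̄ = (0.13+0.00)/2 = 0.065, v̄ = (0.47+0.00)/2 = 0.235 → q = 2.2×0.065×0.235 = 0.03361 m³/s
Q = Σ q = 2.738 m³/s

2.74 m³/s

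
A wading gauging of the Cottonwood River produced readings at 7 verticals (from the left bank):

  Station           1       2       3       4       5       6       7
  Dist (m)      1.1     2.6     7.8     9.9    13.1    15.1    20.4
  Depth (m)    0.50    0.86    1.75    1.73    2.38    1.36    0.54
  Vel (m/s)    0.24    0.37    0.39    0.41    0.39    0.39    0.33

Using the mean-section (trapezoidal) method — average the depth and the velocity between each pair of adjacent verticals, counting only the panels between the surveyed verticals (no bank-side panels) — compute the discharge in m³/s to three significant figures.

Panel 1-2: Δb = 1.5 m, d̄ = (0.50+0.86)/2 = 0.68, v̄ = (0.24+0.37)/2 = 0.305 → q = 1.5×0.68×0.305 = 0.3111 m³/s
Panel 2-3: Δb = 5.2 m, d̄ = (0.86+1.75)/2 = 1.305, v̄ = (0.37+0.39)/2 = 0.38 → q = 5.2×1.305×0.38 = 2.579 m³/s
Panel 3-4: Δb = 2.1 m, d̄ = (1.75+1.73)/2 = 1.74, v̄ = (0.39+0.41)/2 = 0.4 → q = 2.1×1.74×0.4 = 1.462 m³/s
Panel 4-5: Δb = 3.2 m, d̄ = (1.73+2.38)/2 = 2.055, v̄ = (0.41+0.39)/2 = 0.4 → q = 3.2×2.055×0.4 = 2.630 m³/s
Panel 5-6: Δb = 2 m, d̄ = (2.38+1.36)/2 = 1.87, v̄ = (0.39+0.39)/2 = 0.39 → q = 2×1.87×0.39 = 1.459 m³/s
Panel 6-7: Δb = 5.3 m, d̄ = (1.36+0.54)/2 = 0.95, v̄ = (0.39+0.33)/2 = 0.36 → q = 5.3×0.95×0.36 = 1.813 m³/s
Q = Σ q = 10.25 m³/s

10.3 m³/s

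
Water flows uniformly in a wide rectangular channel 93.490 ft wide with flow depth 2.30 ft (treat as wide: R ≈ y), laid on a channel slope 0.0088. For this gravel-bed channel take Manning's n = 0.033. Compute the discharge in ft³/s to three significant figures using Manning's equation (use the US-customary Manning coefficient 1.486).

A = b·y = 93.490 × 2.30 = 215.0 ft²
Wide channel: R ≈ y = 2.30 ft
Q = (1.486/n)·A·R^(2/3)·S^(1/2) = (1.486/0.033) × 215.0 × 2.300^(2/3) × 0.0088^(1/2) = 1583 ft³/s

1580 ft³/s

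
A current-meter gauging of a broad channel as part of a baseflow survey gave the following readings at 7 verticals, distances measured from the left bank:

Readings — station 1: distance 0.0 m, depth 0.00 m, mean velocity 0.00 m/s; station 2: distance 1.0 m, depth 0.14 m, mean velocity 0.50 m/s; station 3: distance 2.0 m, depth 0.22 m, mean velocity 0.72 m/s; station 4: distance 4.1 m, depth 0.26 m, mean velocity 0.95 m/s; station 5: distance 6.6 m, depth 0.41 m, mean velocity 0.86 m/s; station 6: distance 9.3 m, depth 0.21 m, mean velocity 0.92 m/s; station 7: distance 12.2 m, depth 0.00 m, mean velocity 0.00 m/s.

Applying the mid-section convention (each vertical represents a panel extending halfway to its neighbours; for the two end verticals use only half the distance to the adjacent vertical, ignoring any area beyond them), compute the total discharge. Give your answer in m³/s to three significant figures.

2.34 m³/s

w_2 = (2.0 − 0.0)/2 = 1 m; q_2 = 0.50 × 0.14 × 1 = 0.07000 m³/s
w_3 = (4.1 − 1.0)/2 = 1.55 m; q_3 = 0.72 × 0.22 × 1.55 = 0.2455 m³/s
w_4 = (6.6 − 2.0)/2 = 2.3 m; q_4 = 0.95 × 0.26 × 2.3 = 0.5681 m³/s
w_5 = (9.3 − 4.1)/2 = 2.6 m; q_5 = 0.86 × 0.41 × 2.6 = 0.9168 m³/s
w_6 = (12.2 − 6.6)/2 = 2.8 m; q_6 = 0.92 × 0.21 × 2.8 = 0.5410 m³/s
Stations 1, 7 contribute zero (depth or velocity is 0).
Q = Σ qᵢ = 2.341 m³/s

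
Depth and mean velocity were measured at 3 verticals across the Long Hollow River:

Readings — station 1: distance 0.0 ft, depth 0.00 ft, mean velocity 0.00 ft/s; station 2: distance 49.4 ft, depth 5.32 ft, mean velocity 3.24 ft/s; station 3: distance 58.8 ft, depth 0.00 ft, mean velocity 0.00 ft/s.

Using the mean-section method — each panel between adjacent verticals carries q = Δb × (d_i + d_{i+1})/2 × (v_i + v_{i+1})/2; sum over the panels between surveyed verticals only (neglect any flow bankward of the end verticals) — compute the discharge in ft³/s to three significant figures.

253 ft³/s

Panel 1-2: Δb = 49.4 ft, d̄ = (0.00+5.32)/2 = 2.66, v̄ = (0.00+3.24)/2 = 1.62 → q = 49.4×2.66×1.62 = 212.9 ft³/s
Panel 2-3: Δb = 9.4 ft, d̄ = (5.32+0.00)/2 = 2.66, v̄ = (3.24+0.00)/2 = 1.62 → q = 9.4×2.66×1.62 = 40.51 ft³/s
Q = Σ q = 253.4 ft³/s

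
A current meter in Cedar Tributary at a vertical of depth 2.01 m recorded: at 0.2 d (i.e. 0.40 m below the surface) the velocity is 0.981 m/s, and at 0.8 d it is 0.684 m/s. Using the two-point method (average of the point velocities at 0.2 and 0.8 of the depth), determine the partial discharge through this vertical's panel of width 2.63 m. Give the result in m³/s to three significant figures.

v̄ = (0.981 + 0.684) / 2 = 0.8325 m/s
q = v̄ × d × w = 0.8325 × 2.01 × 2.63 = 4.401 m³/s

4.40 m³/s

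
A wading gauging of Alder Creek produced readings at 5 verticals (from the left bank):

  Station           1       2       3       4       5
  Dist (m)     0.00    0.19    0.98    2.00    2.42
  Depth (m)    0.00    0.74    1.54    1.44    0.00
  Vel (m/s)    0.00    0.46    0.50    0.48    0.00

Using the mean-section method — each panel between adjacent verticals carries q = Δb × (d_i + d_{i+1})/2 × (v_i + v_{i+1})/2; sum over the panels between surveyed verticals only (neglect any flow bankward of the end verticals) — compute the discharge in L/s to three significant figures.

1270 L/s

Panel 1-2: Δb = 0.19 m, d̄ = (0.00+0.74)/2 = 0.37, v̄ = (0.00+0.46)/2 = 0.23 → q = 0.19×0.37×0.23 = 0.01617 m³/s
Panel 2-3: Δb = 0.79 m, d̄ = (0.74+1.54)/2 = 1.14, v̄ = (0.46+0.50)/2 = 0.48 → q = 0.79×1.14×0.48 = 0.4323 m³/s
Panel 3-4: Δb = 1.02 m, d̄ = (1.54+1.44)/2 = 1.49, v̄ = (0.50+0.48)/2 = 0.49 → q = 1.02×1.49×0.49 = 0.7447 m³/s
Panel 4-5: Δb = 0.42 m, d̄ = (1.44+0.00)/2 = 0.72, v̄ = (0.48+0.00)/2 = 0.24 → q = 0.42×0.72×0.24 = 0.07258 m³/s
Q = Σ q = 1.266 m³/s
= 1.266 × 1000 = 1266 L/s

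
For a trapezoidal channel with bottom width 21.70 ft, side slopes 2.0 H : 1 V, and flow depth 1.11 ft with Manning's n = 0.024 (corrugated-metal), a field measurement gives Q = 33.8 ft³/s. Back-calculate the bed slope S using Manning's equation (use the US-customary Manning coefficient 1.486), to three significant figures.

0.000425

A = (b + z·y)·y = (21.70 + 2.0×1.11)×1.11 = 26.55 ft²
P = b + 2y√(1+z²) = 21.70 + 2×1.11×√(1+2.0²) = 26.66 ft
R = A/P = 26.55/26.66 = 0.9958 ft
S = (Q·n / (1.486·A·R^(2/3)))² = (33.8×0.024 / (1.486×26.55×0.9972))² = 0.0004251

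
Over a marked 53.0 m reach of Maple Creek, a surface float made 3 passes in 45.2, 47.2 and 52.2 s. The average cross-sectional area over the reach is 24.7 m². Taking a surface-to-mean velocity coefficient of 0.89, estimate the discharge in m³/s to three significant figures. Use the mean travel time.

t̄ = (45.2 + 47.2 + 52.2) / 3 = 48.2 s
v_surface = L / t̄ = 53.0 / 48.2 = 1.100 m/s
v_mean = 0.89 × 1.100 = 0.9786 m/s
Q = A × v_mean = 24.7 × 0.9786 = 24.17 m³/s

24.2 m³/s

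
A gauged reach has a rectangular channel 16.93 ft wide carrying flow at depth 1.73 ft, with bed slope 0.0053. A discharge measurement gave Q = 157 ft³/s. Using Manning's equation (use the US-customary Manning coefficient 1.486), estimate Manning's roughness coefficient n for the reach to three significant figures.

A = b·y = 16.93 × 1.73 = 29.29 ft²
P = b + 2y = 16.93 + 2×1.73 = 20.39 ft
R = A/P = 29.29/20.39 = 1.436 ft
n = (1.486/Q)·A·R^(2/3)·S^(1/2) = (1.486/157) × 29.29 × 1.273 × 0.07280 = 0.02569

0.0257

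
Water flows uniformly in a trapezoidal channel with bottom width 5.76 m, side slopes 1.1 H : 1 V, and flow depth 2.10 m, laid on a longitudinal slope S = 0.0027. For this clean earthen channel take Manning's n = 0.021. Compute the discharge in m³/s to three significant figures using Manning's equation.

52.8 m³/s

A = (b + z·y)·y = (5.76 + 1.1×2.10)×2.10 = 16.95 m²
P = b + 2y√(1+z²) = 5.76 + 2×2.10×√(1+1.1²) = 12.00 m
R = A/P = 16.95/12.00 = 1.412 m
Q = (1/n)·A·R^(2/3)·S^(1/2) = (1/0.021) × 16.95 × 1.412^(2/3) × 0.0027^(1/2) = 52.77 m³/s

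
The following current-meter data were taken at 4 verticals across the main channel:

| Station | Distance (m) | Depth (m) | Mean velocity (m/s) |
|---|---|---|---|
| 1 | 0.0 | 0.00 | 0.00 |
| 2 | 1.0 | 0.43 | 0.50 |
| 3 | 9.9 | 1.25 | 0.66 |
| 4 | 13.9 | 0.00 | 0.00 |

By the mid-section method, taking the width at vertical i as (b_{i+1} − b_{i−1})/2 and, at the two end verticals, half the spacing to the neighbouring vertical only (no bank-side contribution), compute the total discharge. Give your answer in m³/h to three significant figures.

23000 m³/h

w_2 = (9.9 − 0.0)/2 = 4.95 m; q_2 = 0.50 × 0.43 × 4.95 = 1.064 m³/s
w_3 = (13.9 − 1.0)/2 = 6.45 m; q_3 = 0.66 × 1.25 × 6.45 = 5.321 m³/s
Stations 1, 4 contribute zero (depth or velocity is 0).
Q = Σ qᵢ = 6.386 m³/s
= 6.386 × 3600 = 22990 m³/h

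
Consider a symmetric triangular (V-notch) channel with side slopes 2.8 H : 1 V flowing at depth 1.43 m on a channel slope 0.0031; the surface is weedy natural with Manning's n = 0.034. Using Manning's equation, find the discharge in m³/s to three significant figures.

A = z·y² = 2.8×1.43² = 5.726 m²
P = 2y√(1+z²) = 2×1.43×√(1+2.8²) = 8.503 m
R = A/P = 5.726/8.503 = 0.6733 m
Q = (1/n)·A·R^(2/3)·S^(1/2) = (1/0.034) × 5.726 × 0.6733^(2/3) × 0.0031^(1/2) = 7.203 m³/s

7.20 m³/s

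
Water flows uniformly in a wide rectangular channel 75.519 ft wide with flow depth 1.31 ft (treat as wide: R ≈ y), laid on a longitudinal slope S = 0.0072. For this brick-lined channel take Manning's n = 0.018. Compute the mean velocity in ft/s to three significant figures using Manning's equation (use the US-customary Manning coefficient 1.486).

A = b·y = 75.519 × 1.31 = 98.93 ft²
Wide channel: R ≈ y = 1.31 ft
Q = (1.486/n)·A·R^(2/3)·S^(1/2) = (1.486/0.018) × 98.93 × 1.310^(2/3) × 0.0072^(1/2) = 829.7 ft³/s
V = Q/A = 829.7/98.93 = 8.387 ft/s

8.39 ft/s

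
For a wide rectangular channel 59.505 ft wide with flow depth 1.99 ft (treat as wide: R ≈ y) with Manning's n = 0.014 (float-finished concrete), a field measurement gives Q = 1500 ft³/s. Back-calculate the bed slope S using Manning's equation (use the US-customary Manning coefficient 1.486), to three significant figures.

0.00569

A = b·y = 59.505 × 1.99 = 118.4 ft²
Wide channel: R ≈ y = 1.99 ft
S = (Q·n / (1.486·A·R^(2/3)))² = (1500×0.014 / (1.486×118.4×1.582))² = 0.005690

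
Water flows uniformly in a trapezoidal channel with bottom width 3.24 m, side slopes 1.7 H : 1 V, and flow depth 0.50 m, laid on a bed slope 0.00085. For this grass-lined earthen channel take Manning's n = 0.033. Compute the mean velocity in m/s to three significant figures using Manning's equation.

0.473 m/s

A = (b + z·y)·y = (3.24 + 1.7×0.50)×0.50 = 2.045 m²
P = b + 2y√(1+z²) = 3.24 + 2×0.50×√(1+1.7²) = 5.212 m
R = A/P = 2.045/5.212 = 0.3923 m
Q = (1/n)·A·R^(2/3)·S^(1/2) = (1/0.033) × 2.045 × 0.3923^(2/3) × 0.00085^(1/2) = 0.9683 m³/s
V = Q/A = 0.9683/2.045 = 0.4735 m/s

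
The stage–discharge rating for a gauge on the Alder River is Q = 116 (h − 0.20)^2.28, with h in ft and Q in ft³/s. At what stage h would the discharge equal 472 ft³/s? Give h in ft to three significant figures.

h − h₀ = (Q/C)^(1/b) = (472/116)^(1/2.28) = 1.851 ft
h = 0.20 + 1.851 = 2.051 ft

2.05 ft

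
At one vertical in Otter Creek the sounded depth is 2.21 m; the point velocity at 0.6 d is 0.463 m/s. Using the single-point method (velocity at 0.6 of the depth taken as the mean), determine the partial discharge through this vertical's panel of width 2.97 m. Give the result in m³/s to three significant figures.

3.04 m³/s

v̄ = v₀.₆ = 0.463 m/s
q = v̄ × d × w = 0.4630 × 2.21 × 2.97 = 3.039 m³/s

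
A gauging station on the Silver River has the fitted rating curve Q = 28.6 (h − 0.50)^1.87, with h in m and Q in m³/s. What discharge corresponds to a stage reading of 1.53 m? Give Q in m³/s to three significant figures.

Q = 28.6 × (1.53 − 0.50)^1.87 = 28.6 × 1.03^1.87 = 30.23 m³/s

30.2 m³/s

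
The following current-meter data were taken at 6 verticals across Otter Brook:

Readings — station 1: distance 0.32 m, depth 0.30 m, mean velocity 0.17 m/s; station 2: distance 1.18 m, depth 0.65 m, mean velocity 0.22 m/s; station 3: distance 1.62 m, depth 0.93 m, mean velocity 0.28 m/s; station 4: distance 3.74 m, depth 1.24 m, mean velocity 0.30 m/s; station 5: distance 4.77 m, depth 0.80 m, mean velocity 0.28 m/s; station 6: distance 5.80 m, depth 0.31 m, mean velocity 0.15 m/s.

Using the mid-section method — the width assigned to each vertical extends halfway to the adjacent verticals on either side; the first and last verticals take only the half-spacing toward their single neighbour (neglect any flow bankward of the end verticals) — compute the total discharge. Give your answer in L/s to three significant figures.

w_1 = (1.18 − 0.32)/2 = 0.43 m; q_1 = 0.17 × 0.30 × 0.43 = 0.02193 m³/s
w_2 = (1.62 − 0.32)/2 = 0.65 m; q_2 = 0.22 × 0.65 × 0.65 = 0.09295 m³/s
w_3 = (3.74 − 1.18)/2 = 1.28 m; q_3 = 0.28 × 0.93 × 1.28 = 0.3333 m³/s
w_4 = (4.77 − 1.62)/2 = 1.575 m; q_4 = 0.30 × 1.24 × 1.575 = 0.5859 m³/s
w_5 = (5.80 − 3.74)/2 = 1.03 m; q_5 = 0.28 × 0.80 × 1.03 = 0.2307 m³/s
w_6 = (5.80 − 4.77)/2 = 0.515 m; q_6 = 0.15 × 0.31 × 0.515 = 0.02395 m³/s
Q = Σ qᵢ = 1.289 m³/s
= 1.289 × 1000 = 1289 L/s

1290 L/s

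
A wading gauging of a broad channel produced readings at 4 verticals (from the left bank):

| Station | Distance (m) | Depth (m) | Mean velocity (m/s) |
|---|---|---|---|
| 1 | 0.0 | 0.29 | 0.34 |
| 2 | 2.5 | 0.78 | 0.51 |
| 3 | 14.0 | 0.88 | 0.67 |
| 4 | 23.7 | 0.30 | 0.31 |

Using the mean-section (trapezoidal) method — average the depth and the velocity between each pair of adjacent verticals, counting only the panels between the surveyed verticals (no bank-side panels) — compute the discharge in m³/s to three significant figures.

Panel 1-2: Δb = 2.5 m, d̄ = (0.29+0.78)/2 = 0.535, v̄ = (0.34+0.51)/2 = 0.425 → q = 2.5×0.535×0.425 = 0.5684 m³/s
Panel 2-3: Δb = 11.5 m, d̄ = (0.78+0.88)/2 = 0.83, v̄ = (0.51+0.67)/2 = 0.59 → q = 11.5×0.83×0.59 = 5.632 m³/s
Panel 3-4: Δb = 9.7 m, d̄ = (0.88+0.30)/2 = 0.59, v̄ = (0.67+0.31)/2 = 0.49 → q = 9.7×0.59×0.49 = 2.804 m³/s
Q = Σ q = 9.004 m³/s

9.00 m³/s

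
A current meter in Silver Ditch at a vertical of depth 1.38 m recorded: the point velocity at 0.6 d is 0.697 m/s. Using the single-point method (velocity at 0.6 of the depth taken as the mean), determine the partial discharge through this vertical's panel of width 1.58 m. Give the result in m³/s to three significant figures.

v̄ = v₀.₆ = 0.697 m/s
q = v̄ × d × w = 0.6970 × 1.38 × 1.58 = 1.520 m³/s

1.52 m³/s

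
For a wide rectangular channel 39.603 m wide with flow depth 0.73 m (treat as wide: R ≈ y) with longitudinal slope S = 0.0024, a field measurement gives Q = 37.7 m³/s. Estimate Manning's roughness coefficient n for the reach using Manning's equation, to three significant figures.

0.0305

A = b·y = 39.603 × 0.73 = 28.91 m²
Wide channel: R ≈ y = 0.73 m
n = (1/Q)·A·R^(2/3)·S^(1/2) = (1/37.7) × 28.91 × 0.8107 × 0.04899 = 0.03046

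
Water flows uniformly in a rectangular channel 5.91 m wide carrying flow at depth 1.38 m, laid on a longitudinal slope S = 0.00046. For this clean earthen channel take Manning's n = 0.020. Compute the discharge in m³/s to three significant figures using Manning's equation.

8.40 m³/s

A = b·y = 5.91 × 1.38 = 8.156 m²
P = b + 2y = 5.91 + 2×1.38 = 8.670 m
R = A/P = 8.156/8.670 = 0.9407 m
Q = (1/n)·A·R^(2/3)·S^(1/2) = (1/0.020) × 8.156 × 0.9407^(2/3) × 0.00046^(1/2) = 8.397 m³/s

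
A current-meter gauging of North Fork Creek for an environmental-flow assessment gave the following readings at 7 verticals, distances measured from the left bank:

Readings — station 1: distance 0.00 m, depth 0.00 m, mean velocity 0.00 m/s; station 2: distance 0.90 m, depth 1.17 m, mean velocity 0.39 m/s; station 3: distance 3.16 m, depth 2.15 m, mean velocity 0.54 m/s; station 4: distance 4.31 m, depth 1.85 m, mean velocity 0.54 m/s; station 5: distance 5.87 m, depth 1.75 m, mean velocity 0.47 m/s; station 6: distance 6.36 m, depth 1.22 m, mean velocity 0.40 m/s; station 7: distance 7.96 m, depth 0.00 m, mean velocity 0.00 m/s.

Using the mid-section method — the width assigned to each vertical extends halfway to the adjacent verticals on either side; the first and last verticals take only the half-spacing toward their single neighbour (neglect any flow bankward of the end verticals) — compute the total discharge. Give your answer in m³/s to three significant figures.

w_2 = (3.16 − 0.00)/2 = 1.58 m; q_2 = 0.39 × 1.17 × 1.58 = 0.7210 m³/s
w_3 = (4.31 − 0.90)/2 = 1.705 m; q_3 = 0.54 × 2.15 × 1.705 = 1.980 m³/s
w_4 = (5.87 − 3.16)/2 = 1.355 m; q_4 = 0.54 × 1.85 × 1.355 = 1.354 m³/s
w_5 = (6.36 − 4.31)/2 = 1.025 m; q_5 = 0.47 × 1.75 × 1.025 = 0.8431 m³/s
w_6 = (7.96 − 5.87)/2 = 1.045 m; q_6 = 0.40 × 1.22 × 1.045 = 0.5100 m³/s
Stations 1, 7 contribute zero (depth or velocity is 0).
Q = Σ qᵢ = 5.407 m³/s

5.41 m³/s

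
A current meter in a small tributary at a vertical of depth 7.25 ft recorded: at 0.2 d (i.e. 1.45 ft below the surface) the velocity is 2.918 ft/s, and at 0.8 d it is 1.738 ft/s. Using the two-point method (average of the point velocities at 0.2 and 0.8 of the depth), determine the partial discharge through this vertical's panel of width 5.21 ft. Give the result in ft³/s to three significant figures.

87.9 ft³/s

v̄ = (2.918 + 1.738) / 2 = 2.328 ft/s
q = v̄ × d × w = 2.328 × 7.25 × 5.21 = 87.93 ft³/s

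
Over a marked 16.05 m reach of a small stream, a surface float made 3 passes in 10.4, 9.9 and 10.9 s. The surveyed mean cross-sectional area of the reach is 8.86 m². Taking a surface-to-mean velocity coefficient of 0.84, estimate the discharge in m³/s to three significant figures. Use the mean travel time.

11.5 m³/s

t̄ = (10.4 + 9.9 + 10.9) / 3 = 10.4 s
v_surface = L / t̄ = 16.05 / 10.4 = 1.543 m/s
v_mean = 0.84 × 1.543 = 1.296 m/s
Q = A × v_mean = 8.86 × 1.296 = 11.49 m³/s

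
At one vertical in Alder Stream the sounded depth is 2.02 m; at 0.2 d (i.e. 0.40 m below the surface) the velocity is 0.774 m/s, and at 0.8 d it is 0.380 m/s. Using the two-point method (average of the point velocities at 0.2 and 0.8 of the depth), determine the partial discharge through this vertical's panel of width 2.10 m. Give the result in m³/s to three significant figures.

v̄ = (0.774 + 0.380) / 2 = 0.5770 m/s
q = v̄ × d × w = 0.5770 × 2.02 × 2.10 = 2.448 m³/s

2.45 m³/s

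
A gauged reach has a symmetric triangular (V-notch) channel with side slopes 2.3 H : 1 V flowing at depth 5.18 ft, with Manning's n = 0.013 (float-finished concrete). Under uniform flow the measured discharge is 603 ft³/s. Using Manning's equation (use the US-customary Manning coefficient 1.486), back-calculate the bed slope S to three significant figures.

0.00231

A = z·y² = 2.3×5.18² = 61.71 ft²
P = 2y√(1+z²) = 2×5.18×√(1+2.3²) = 25.98 ft
R = A/P = 61.71/25.98 = 2.375 ft
S = (Q·n / (1.486·A·R^(2/3)))² = (603×0.013 / (1.486×61.71×1.780))² = 0.002306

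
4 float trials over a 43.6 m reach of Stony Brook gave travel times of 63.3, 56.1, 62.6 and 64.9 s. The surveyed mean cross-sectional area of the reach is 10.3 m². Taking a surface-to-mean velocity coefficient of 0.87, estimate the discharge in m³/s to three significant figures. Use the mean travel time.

t̄ = (63.3 + 56.1 + 62.6 + 64.9) / 4 = 61.725 s
v_surface = L / t̄ = 43.6 / 61.725 = 0.7064 m/s
v_mean = 0.87 × 0.7064 = 0.6145 m/s
Q = A × v_mean = 10.3 × 0.6145 = 6.330 m³/s

6.33 m³/s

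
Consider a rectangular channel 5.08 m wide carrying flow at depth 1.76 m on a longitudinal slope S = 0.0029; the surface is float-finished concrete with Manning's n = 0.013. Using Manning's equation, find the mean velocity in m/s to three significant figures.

A = b·y = 5.08 × 1.76 = 8.941 m²
P = b + 2y = 5.08 + 2×1.76 = 8.600 m
R = A/P = 8.941/8.600 = 1.040 m
Q = (1/n)·A·R^(2/3)·S^(1/2) = (1/0.013) × 8.941 × 1.040^(2/3) × 0.0029^(1/2) = 38.01 m³/s
V = Q/A = 38.01/8.941 = 4.251 m/s

4.25 m/s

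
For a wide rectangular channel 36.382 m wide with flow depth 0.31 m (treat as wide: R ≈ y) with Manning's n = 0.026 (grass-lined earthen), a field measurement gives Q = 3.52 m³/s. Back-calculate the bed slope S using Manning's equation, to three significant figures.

0.000314

A = b·y = 36.382 × 0.31 = 11.28 m²
Wide channel: R ≈ y = 0.31 m
S = (Q·n / (1·A·R^(2/3)))² = (3.52×0.026 / (1×11.28×0.4580))² = 0.0003138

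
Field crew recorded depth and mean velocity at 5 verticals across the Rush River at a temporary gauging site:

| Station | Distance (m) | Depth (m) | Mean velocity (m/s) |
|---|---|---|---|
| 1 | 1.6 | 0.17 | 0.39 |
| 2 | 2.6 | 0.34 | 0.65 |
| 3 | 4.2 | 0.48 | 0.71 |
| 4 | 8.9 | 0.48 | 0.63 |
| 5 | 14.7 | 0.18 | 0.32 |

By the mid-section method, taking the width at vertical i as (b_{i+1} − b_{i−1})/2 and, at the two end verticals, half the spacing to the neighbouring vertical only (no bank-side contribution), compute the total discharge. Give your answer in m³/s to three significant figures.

3.15 m³/s

w_1 = (2.6 − 1.6)/2 = 0.5 m; q_1 = 0.39 × 0.17 × 0.5 = 0.03315 m³/s
w_2 = (4.2 − 1.6)/2 = 1.3 m; q_2 = 0.65 × 0.34 × 1.3 = 0.2873 m³/s
w_3 = (8.9 − 2.6)/2 = 3.15 m; q_3 = 0.71 × 0.48 × 3.15 = 1.074 m³/s
w_4 = (14.7 − 4.2)/2 = 5.25 m; q_4 = 0.63 × 0.48 × 5.25 = 1.588 m³/s
w_5 = (14.7 − 8.9)/2 = 2.9 m; q_5 = 0.32 × 0.18 × 2.9 = 0.1670 m³/s
Q = Σ qᵢ = 3.149 m³/s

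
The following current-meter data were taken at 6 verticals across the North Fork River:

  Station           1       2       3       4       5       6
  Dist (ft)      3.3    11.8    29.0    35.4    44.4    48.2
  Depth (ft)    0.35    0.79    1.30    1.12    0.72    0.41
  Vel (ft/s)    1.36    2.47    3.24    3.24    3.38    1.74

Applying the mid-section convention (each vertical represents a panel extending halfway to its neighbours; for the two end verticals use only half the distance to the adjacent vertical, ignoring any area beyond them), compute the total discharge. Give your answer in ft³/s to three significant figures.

w_1 = (11.8 − 3.3)/2 = 4.25 ft; q_1 = 1.36 × 0.35 × 4.25 = 2.023 ft³/s
w_2 = (29.0 − 3.3)/2 = 12.85 ft; q_2 = 2.47 × 0.79 × 12.85 = 25.07 ft³/s
w_3 = (35.4 − 11.8)/2 = 11.8 ft; q_3 = 3.24 × 1.30 × 11.8 = 49.70 ft³/s
w_4 = (44.4 − 29.0)/2 = 7.7 ft; q_4 = 3.24 × 1.12 × 7.7 = 27.94 ft³/s
w_5 = (48.2 − 35.4)/2 = 6.4 ft; q_5 = 3.38 × 0.72 × 6.4 = 15.58 ft³/s
w_6 = (48.2 − 44.4)/2 = 1.9 ft; q_6 = 1.74 × 0.41 × 1.9 = 1.355 ft³/s
Q = Σ qᵢ = 121.7 ft³/s

122 ft³/s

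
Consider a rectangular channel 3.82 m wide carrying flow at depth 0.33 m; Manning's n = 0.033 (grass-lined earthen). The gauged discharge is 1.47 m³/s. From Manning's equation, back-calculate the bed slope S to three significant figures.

0.00803

A = b·y = 3.82 × 0.33 = 1.261 m²
P = b + 2y = 3.82 + 2×0.33 = 4.480 m
R = A/P = 1.261/4.480 = 0.2814 m
S = (Q·n / (1·A·R^(2/3)))² = (1.47×0.033 / (1×1.261×0.4294))² = 0.008031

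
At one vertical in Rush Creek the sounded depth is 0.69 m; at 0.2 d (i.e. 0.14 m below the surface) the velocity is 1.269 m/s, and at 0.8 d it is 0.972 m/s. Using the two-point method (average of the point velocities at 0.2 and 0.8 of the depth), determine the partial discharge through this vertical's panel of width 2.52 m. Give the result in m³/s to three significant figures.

1.95 m³/s

v̄ = (1.269 + 0.972) / 2 = 1.121 m/s
q = v̄ × d × w = 1.121 × 0.69 × 2.52 = 1.948 m³/s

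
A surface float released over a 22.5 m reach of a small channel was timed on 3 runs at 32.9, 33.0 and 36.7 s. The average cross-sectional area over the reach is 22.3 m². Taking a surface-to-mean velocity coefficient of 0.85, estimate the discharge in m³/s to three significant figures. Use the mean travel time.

t̄ = (32.9 + 33.0 + 36.7) / 3 = 34.2 s
v_surface = L / t̄ = 22.5 / 34.2 = 0.6579 m/s
v_mean = 0.85 × 0.6579 = 0.5592 m/s
Q = A × v_mean = 22.3 × 0.5592 = 12.47 m³/s

12.5 m³/s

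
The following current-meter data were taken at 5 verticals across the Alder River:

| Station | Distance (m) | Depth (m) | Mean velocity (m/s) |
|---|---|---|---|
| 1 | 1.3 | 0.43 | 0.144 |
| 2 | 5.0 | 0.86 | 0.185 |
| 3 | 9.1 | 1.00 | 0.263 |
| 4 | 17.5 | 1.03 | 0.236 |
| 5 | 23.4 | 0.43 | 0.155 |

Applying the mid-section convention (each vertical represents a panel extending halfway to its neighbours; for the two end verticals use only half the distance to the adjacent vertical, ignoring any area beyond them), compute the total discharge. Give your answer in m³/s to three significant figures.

4.31 m³/s

w_1 = (5.0 − 1.3)/2 = 1.85 m; q_1 = 0.144 × 0.43 × 1.85 = 0.1146 m³/s
w_2 = (9.1 − 1.3)/2 = 3.9 m; q_2 = 0.185 × 0.86 × 3.9 = 0.6205 m³/s
w_3 = (17.5 − 5.0)/2 = 6.25 m; q_3 = 0.263 × 1.00 × 6.25 = 1.644 m³/s
w_4 = (23.4 − 9.1)/2 = 7.15 m; q_4 = 0.236 × 1.03 × 7.15 = 1.738 m³/s
w_5 = (23.4 − 17.5)/2 = 2.95 m; q_5 = 0.155 × 0.43 × 2.95 = 0.1966 m³/s
Q = Σ qᵢ = 4.313 m³/s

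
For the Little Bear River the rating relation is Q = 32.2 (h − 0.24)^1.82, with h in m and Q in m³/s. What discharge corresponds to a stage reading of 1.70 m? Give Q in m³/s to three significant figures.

64.1 m³/s

Q = 32.2 × (1.70 − 0.24)^1.82 = 32.2 × 1.46^1.82 = 64.12 m³/s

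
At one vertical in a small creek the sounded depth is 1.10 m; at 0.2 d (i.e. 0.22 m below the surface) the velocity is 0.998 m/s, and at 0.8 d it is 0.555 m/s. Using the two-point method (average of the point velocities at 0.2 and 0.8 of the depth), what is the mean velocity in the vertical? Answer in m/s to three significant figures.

0.777 m/s

v̄ = (0.998 + 0.555) / 2 = 0.7765 m/s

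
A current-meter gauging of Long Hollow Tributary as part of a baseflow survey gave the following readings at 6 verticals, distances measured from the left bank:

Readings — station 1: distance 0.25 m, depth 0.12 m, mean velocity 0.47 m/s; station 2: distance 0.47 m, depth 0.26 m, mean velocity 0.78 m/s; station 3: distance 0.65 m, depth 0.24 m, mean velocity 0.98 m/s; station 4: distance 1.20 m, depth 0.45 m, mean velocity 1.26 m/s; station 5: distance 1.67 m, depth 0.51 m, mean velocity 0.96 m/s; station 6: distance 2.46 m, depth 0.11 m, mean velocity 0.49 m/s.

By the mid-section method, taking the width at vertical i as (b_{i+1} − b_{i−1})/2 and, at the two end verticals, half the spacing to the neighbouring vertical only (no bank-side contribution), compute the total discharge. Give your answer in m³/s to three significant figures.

0.752 m³/s

w_1 = (0.47 − 0.25)/2 = 0.11 m; q_1 = 0.47 × 0.12 × 0.11 = 0.006204 m³/s
w_2 = (0.65 − 0.25)/2 = 0.2 m; q_2 = 0.78 × 0.26 × 0.2 = 0.04056 m³/s
w_3 = (1.20 − 0.47)/2 = 0.365 m; q_3 = 0.98 × 0.24 × 0.365 = 0.08585 m³/s
w_4 = (1.67 − 0.65)/2 = 0.51 m; q_4 = 1.26 × 0.45 × 0.51 = 0.2892 m³/s
w_5 = (2.46 − 1.20)/2 = 0.63 m; q_5 = 0.96 × 0.51 × 0.63 = 0.3084 m³/s
w_6 = (2.46 − 1.67)/2 = 0.395 m; q_6 = 0.49 × 0.11 × 0.395 = 0.02129 m³/s
Q = Σ qᵢ = 0.7515 m³/s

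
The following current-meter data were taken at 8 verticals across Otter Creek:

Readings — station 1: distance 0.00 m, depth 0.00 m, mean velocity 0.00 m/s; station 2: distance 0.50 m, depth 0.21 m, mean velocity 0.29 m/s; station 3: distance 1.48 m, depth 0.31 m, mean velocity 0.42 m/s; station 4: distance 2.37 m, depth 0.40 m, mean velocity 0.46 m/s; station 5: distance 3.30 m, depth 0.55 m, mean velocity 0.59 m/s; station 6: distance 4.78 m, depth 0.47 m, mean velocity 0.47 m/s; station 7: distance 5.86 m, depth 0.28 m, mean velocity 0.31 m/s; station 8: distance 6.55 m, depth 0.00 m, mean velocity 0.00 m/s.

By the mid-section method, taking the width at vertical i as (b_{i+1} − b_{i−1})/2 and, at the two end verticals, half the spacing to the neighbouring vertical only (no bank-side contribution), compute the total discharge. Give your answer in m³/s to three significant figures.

w_2 = (1.48 − 0.00)/2 = 0.74 m; q_2 = 0.29 × 0.21 × 0.74 = 0.04507 m³/s
w_3 = (2.37 − 0.50)/2 = 0.935 m; q_3 = 0.42 × 0.31 × 0.935 = 0.1217 m³/s
w_4 = (3.30 − 1.48)/2 = 0.91 m; q_4 = 0.46 × 0.40 × 0.91 = 0.1674 m³/s
w_5 = (4.78 − 2.37)/2 = 1.205 m; q_5 = 0.59 × 0.55 × 1.205 = 0.3910 m³/s
w_6 = (5.86 − 3.30)/2 = 1.28 m; q_6 = 0.47 × 0.47 × 1.28 = 0.2828 m³/s
w_7 = (6.55 − 4.78)/2 = 0.885 m; q_7 = 0.31 × 0.28 × 0.885 = 0.07682 m³/s
Stations 1, 8 contribute zero (depth or velocity is 0).
Q = Σ qᵢ = 1.085 m³/s

1.08 m³/s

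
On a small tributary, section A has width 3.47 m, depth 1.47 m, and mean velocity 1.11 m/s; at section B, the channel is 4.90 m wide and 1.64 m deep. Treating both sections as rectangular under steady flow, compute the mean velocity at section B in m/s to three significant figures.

Q = A₁V₁ = (3.47×1.47) × 1.11 = 5.662 m³/s
A₂ = 4.90 × 1.64 = 8.036 m²
V₂ = Q/A₂ = 5.662/8.036 = 0.7046 m/s

0.705 m/s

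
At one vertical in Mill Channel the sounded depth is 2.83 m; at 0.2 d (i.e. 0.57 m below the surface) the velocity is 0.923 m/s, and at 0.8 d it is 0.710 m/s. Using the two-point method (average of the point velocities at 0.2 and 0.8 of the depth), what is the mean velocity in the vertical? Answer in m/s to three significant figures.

v̄ = (0.923 + 0.710) / 2 = 0.8165 m/s

0.817 m/s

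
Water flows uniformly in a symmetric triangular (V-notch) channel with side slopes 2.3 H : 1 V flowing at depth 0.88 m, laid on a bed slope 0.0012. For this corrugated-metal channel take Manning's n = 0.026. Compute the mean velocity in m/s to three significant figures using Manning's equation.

0.728 m/s

A = z·y² = 2.3×0.88² = 1.781 m²
P = 2y√(1+z²) = 2×0.88×√(1+2.3²) = 4.414 m
R = A/P = 1.781/4.414 = 0.4035 m
Q = (1/n)·A·R^(2/3)·S^(1/2) = (1/0.026) × 1.781 × 0.4035^(2/3) × 0.0012^(1/2) = 1.296 m³/s
V = Q/A = 1.296/1.781 = 0.7275 m/s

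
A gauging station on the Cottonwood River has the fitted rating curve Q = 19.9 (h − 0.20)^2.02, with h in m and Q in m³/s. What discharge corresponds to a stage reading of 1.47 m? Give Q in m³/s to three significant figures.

Q = 19.9 × (1.47 − 0.20)^2.02 = 19.9 × 1.27^2.02 = 32.25 m³/s

32.3 m³/s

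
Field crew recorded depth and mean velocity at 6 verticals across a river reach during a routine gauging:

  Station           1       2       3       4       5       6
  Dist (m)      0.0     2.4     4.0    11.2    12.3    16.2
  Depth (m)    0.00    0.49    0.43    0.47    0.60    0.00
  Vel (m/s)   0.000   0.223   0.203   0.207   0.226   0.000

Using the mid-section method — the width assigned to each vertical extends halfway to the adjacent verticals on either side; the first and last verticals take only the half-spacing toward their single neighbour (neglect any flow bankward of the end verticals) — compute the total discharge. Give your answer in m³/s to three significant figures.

w_2 = (4.0 − 0.0)/2 = 2 m; q_2 = 0.223 × 0.49 × 2 = 0.2185 m³/s
w_3 = (11.2 − 2.4)/2 = 4.4 m; q_3 = 0.203 × 0.43 × 4.4 = 0.3841 m³/s
w_4 = (12.3 − 4.0)/2 = 4.15 m; q_4 = 0.207 × 0.47 × 4.15 = 0.4038 m³/s
w_5 = (16.2 − 11.2)/2 = 2.5 m; q_5 = 0.226 × 0.60 × 2.5 = 0.3390 m³/s
Stations 1, 6 contribute zero (depth or velocity is 0).
Q = Σ qᵢ = 1.345 m³/s

1.35 m³/s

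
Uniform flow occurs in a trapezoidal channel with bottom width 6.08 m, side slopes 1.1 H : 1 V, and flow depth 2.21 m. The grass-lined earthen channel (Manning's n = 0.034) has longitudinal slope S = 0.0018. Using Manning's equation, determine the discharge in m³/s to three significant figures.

30.6 m³/s

A = (b + z·y)·y = (6.08 + 1.1×2.21)×2.21 = 18.81 m²
P = b + 2y√(1+z²) = 6.08 + 2×2.21×√(1+1.1²) = 12.65 m
R = A/P = 18.81/12.65 = 1.487 m
Q = (1/n)·A·R^(2/3)·S^(1/2) = (1/0.034) × 18.81 × 1.487^(2/3) × 0.0018^(1/2) = 30.58 m³/s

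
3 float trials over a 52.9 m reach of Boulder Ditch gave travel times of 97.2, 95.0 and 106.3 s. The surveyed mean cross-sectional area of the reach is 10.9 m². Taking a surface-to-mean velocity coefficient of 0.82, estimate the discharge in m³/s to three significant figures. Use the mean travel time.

4.75 m³/s

t̄ = (97.2 + 95.0 + 106.3) / 3 = 99.5 s
v_surface = L / t̄ = 52.9 / 99.5 = 0.5317 m/s
v_mean = 0.82 × 0.5317 = 0.4360 m/s
Q = A × v_mean = 10.9 × 0.4360 = 4.752 m³/s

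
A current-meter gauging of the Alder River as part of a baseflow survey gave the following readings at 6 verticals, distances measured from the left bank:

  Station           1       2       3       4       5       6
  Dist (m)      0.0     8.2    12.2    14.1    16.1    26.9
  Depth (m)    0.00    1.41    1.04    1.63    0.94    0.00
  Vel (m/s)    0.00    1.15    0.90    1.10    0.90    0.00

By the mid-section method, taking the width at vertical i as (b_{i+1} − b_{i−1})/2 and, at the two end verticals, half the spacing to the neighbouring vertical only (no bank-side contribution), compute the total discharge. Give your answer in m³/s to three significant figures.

w_2 = (12.2 − 0.0)/2 = 6.1 m; q_2 = 1.15 × 1.41 × 6.1 = 9.891 m³/s
w_3 = (14.1 − 8.2)/2 = 2.95 m; q_3 = 0.90 × 1.04 × 2.95 = 2.761 m³/s
w_4 = (16.1 − 12.2)/2 = 1.95 m; q_4 = 1.10 × 1.63 × 1.95 = 3.496 m³/s
w_5 = (26.9 − 14.1)/2 = 6.4 m; q_5 = 0.90 × 0.94 × 6.4 = 5.414 m³/s
Stations 1, 6 contribute zero (depth or velocity is 0).
Q = Σ qᵢ = 21.56 m³/s

21.6 m³/s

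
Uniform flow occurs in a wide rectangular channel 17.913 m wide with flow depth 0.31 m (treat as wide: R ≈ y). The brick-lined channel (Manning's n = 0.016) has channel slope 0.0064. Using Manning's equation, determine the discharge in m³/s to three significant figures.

12.7 m³/s

A = b·y = 17.913 × 0.31 = 5.553 m²
Wide channel: R ≈ y = 0.31 m
Q = (1/n)·A·R^(2/3)·S^(1/2) = (1/0.016) × 5.553 × 0.3100^(2/3) × 0.0064^(1/2) = 12.72 m³/s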